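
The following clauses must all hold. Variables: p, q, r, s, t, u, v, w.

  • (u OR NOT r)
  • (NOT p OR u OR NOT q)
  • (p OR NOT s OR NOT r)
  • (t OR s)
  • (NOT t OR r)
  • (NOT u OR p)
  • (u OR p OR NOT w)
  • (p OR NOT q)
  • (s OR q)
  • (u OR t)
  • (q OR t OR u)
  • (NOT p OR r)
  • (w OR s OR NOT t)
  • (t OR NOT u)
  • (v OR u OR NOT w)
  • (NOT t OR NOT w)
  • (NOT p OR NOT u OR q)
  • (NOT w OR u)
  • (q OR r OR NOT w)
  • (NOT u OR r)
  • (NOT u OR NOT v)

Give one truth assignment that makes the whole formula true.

p=T, q=T, r=T, s=T, t=T, u=T, v=F, w=F

Check each clause:
  1. (NOT r OR u) — u is true.
  2. (u OR NOT q OR NOT p) — u is true.
  3. (p OR NOT s OR NOT r) — p is true.
  4. (t OR s) — s is true.
  5. (NOT t OR r) — r is true.
  6. (p OR NOT u) — p is true.
  7. (p OR NOT w OR u) — NOT w is true.
  8. (NOT q OR p) — p is true.
  9. (s OR q) — q is true.
  10. (u OR t) — t is true.
  11. (u OR q OR t) — q is true.
  12. (r OR NOT p) — r is true.
  13. (w OR NOT t OR s) — s is true.
  14. (NOT u OR t) — t is true.
  15. (NOT w OR u OR v) — NOT w is true.
  16. (NOT t OR NOT w) — NOT w is true.
  17. (NOT p OR q OR NOT u) — q is true.
  18. (u OR NOT w) — NOT w is true.
  19. (r OR NOT w OR q) — NOT w is true.
  20. (NOT u OR r) — r is true.
  21. (NOT v OR NOT u) — NOT v is true.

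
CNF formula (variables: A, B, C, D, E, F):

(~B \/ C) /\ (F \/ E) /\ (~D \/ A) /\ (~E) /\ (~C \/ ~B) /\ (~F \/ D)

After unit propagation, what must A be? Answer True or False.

True

(~E) is a unit clause: E = False.
In (E \/ F), E is now false; F must hold, so F = True.
From (D \/ ~F) and F = True: D = True.
(~D \/ A): since D = True, the clause reduces to (A). A = True.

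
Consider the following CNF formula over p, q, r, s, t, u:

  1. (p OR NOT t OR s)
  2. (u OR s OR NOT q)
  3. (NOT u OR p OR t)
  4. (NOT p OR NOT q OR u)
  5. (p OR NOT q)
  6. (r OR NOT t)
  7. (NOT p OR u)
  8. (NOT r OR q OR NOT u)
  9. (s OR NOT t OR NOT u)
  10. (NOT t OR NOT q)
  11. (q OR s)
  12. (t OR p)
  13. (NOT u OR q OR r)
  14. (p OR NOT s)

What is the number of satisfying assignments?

4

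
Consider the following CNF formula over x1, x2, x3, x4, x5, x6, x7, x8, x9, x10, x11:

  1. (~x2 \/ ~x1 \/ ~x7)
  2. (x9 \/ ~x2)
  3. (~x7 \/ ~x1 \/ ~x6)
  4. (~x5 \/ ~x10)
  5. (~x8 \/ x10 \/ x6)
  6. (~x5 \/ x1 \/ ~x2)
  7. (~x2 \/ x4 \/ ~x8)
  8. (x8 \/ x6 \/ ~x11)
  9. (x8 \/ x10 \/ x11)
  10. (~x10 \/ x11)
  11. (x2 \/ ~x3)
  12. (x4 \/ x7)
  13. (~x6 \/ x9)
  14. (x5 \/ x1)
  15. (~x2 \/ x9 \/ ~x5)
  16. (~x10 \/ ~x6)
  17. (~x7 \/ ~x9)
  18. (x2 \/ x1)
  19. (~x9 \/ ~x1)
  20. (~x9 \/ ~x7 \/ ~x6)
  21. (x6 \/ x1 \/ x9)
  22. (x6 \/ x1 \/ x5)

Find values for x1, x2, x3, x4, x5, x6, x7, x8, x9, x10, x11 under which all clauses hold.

Pure literal: x3 appears only negated; assign x3 = False.
x4 occurs only positively in the remaining clauses — set x4 = True.
Branch on x1: take x1 = True.
  then x9 is forced to False.
  then x2 is forced to False.
  then x6 is forced to False.
Branch on x5: take x5 = False.
Branch on x8: take x8 = True.
  then x10 is forced to True.
  then x11 is forced to True.
x7 is now unconstrained; take x7 = False.
Every clause has at least one true literal under this assignment.

x1=1, x2=0, x3=0, x4=1, x5=0, x6=0, x7=0, x8=1, x9=0, x10=1, x11=1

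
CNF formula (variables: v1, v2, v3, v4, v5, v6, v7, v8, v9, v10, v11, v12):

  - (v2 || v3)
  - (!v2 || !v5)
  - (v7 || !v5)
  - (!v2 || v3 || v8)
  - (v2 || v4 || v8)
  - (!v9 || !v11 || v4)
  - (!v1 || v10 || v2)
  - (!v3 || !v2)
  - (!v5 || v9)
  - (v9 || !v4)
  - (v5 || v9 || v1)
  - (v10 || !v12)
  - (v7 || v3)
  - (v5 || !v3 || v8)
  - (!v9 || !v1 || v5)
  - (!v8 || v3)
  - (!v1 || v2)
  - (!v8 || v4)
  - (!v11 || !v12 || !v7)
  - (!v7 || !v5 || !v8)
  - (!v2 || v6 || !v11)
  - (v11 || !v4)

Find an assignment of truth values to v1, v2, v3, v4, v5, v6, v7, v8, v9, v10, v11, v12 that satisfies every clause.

v6 occurs only positively in the remaining clauses — set v6 = True.
v10 occurs only positively in the remaining clauses — set v10 = True.
Try v1 = False.
For the remaining variables, v2 = False, v3 = True, v4 = True, v5 = False, v7 = False, v8 = True, v9 = True, v11 = True, v12 = True works.

v1 = 0, v2 = 0, v3 = 1, v4 = 1, v5 = 0, v6 = 1, v7 = 0, v8 = 1, v9 = 1, v10 = 1, v11 = 1, v12 = 1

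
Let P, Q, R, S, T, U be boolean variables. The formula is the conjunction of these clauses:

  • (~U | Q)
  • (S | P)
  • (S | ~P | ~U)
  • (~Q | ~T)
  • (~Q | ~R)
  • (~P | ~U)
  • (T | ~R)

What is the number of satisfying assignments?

13

Case analysis on P and Q:
  P=1, Q=1: remaining (R,S,T,U) ∈ {(0,0,0,0); (0,1,0,0)} — 2.
  P=1, Q=0: S free; 3 ways for (R,T,U) × 2^1 = 6.
  P=0, Q=1: remaining (R,S,T,U) ∈ {(0,1,0,0); (0,1,0,1)} — 2.
  P=0, Q=0: remaining (R,S,T,U) ∈ {(0,1,0,0); (0,1,1,0); (1,1,1,0)} — 3.
Total: 2 + 6 + 2 + 3 = 13.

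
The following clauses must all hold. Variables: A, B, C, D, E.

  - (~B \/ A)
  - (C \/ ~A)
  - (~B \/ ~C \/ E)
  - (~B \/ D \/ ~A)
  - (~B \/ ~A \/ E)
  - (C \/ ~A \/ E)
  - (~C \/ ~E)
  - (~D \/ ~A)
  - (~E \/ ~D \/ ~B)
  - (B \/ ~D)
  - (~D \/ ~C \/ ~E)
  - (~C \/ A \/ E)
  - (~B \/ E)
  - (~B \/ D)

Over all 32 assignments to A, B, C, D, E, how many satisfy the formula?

3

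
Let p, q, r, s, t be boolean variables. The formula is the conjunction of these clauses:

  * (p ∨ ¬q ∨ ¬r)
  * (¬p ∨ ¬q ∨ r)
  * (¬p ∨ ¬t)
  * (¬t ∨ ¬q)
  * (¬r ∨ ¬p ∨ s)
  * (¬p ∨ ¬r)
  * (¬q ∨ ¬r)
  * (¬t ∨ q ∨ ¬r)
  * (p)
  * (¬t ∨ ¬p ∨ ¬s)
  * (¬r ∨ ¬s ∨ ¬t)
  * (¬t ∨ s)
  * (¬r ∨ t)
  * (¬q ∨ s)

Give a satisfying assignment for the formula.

p=True  q=False  r=False  s=False  t=False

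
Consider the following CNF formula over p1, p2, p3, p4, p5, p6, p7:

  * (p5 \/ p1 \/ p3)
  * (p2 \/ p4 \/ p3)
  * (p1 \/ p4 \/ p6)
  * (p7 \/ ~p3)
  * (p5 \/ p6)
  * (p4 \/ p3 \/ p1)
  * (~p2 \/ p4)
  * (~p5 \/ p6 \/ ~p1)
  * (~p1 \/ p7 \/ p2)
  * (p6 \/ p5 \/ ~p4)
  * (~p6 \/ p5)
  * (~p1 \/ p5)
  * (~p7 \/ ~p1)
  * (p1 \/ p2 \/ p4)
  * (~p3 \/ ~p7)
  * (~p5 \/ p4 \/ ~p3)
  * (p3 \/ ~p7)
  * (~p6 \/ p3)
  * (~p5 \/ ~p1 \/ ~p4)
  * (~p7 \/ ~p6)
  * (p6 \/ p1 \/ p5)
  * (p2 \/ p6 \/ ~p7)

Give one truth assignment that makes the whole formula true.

p1=F, p2=F, p3=F, p4=T, p5=T, p6=F, p7=F

Branch on p1: take p1 = False.
Try p2 = False.
  then p4 is forced to True.
For the remaining variables, p3 = False, p5 = True, p6 = False, p7 = False works.
Every clause has at least one true literal under this assignment.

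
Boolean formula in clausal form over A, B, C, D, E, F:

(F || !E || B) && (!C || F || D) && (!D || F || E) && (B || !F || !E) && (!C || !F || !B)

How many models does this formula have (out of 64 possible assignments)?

26

Case analysis on F and B:
  F=T, B=T: forces C=F; A, D, E free → 2^3 = 8.
  F=T, B=F: forces E=F; A, C, D free → 2^3 = 8.
  F=F, B=T: A free; 4 ways for (C,D,E) × 2^1 = 8.
  F=F, B=F: remaining (A,C,D,E) ∈ {(F,F,F,F); (T,F,F,F)} — 2.
Total: 8 + 8 + 8 + 2 = 26.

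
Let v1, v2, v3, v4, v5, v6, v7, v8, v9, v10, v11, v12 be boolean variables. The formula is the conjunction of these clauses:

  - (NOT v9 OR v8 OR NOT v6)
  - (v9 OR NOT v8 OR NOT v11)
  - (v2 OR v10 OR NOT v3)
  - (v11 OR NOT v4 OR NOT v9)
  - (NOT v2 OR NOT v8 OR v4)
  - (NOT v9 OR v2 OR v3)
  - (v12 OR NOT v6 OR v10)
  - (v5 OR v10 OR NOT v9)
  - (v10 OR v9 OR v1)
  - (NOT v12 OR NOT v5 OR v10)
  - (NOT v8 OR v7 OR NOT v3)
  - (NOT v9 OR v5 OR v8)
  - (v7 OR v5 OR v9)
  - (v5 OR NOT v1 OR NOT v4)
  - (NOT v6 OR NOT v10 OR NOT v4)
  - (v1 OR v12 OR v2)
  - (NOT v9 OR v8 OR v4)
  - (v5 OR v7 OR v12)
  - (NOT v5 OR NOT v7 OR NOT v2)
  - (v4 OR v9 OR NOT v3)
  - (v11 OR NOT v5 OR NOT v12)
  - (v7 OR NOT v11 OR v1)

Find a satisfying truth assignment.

v1=True, v2=False, v3=False, v4=True, v5=True, v6=False, v7=False, v8=True, v9=False, v10=True, v11=False, v12=False

Check each clause:
  1. (NOT v6 OR NOT v9 OR v8) — v8 is true.
  2. (NOT v8 OR NOT v11 OR v9) — NOT v11 is true.
  3. (v10 OR NOT v3 OR v2) — v10 is true.
  4. (v11 OR NOT v9 OR NOT v4) — NOT v9 is true.
  5. (v4 OR NOT v2 OR NOT v8) — v4 is true.
  6. (v2 OR NOT v9 OR v3) — NOT v9 is true.
  7. (v12 OR v10 OR NOT v6) — NOT v6 is true.
  8. (NOT v9 OR v5 OR v10) — v10 is true.
  9. (v10 OR v1 OR v9) — v10 is true.
  10. (NOT v12 OR NOT v5 OR v10) — v10 is true.
  11. (v7 OR NOT v3 OR NOT v8) — NOT v3 is true.
  12. (v8 OR v5 OR NOT v9) — v8 is true.
  13. (v5 OR v9 OR v7) — v5 is true.
  14. (NOT v4 OR NOT v1 OR v5) — v5 is true.
  15. (NOT v6 OR NOT v4 OR NOT v10) — NOT v6 is true.
  16. (v1 OR v2 OR v12) — v1 is true.
  17. (v8 OR v4 OR NOT v9) — v8 is true.
  18. (v5 OR v7 OR v12) — v5 is true.
  19. (NOT v5 OR NOT v2 OR NOT v7) — NOT v7 is true.
  20. (v4 OR NOT v3 OR v9) — v4 is true.
  21. (NOT v5 OR NOT v12 OR v11) — NOT v12 is true.
  22. (v1 OR v7 OR NOT v11) — v1 is true.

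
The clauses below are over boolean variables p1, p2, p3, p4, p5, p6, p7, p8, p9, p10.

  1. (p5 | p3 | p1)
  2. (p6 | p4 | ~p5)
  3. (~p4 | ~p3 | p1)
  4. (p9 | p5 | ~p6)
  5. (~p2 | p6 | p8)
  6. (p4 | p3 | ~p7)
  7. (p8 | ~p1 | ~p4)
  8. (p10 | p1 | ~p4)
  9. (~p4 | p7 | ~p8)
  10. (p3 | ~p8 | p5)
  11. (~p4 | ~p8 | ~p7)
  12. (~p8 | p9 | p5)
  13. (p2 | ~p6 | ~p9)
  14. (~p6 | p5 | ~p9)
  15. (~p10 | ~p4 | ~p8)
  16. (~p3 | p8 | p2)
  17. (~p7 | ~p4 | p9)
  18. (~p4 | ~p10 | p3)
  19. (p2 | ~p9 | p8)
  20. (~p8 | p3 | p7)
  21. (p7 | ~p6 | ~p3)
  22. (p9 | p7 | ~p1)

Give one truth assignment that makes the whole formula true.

p1=True, p2=True, p3=True, p4=False, p5=False, p6=False, p7=False, p8=True, p9=True, p10=False

Check each clause:
  1. (p5 | p1 | p3) — p1 is true.
  2. (p6 | p4 | ~p5) — ~p5 is true.
  3. (~p4 | ~p3 | p1) — p1 is true.
  4. (p9 | ~p6 | p5) — p9 is true.
  5. (p8 | ~p2 | p6) — p8 is true.
  6. (p3 | p4 | ~p7) — ~p7 is true.
  7. (p8 | ~p1 | ~p4) — p8 is true.
  8. (p1 | p10 | ~p4) — p1 is true.
  9. (~p4 | p7 | ~p8) — ~p4 is true.
  10. (p3 | ~p8 | p5) — p3 is true.
  11. (~p8 | ~p4 | ~p7) — ~p7 is true.
  12. (~p8 | p9 | p5) — p9 is true.
  13. (~p6 | p2 | ~p9) — p2 is true.
  14. (~p6 | ~p9 | p5) — ~p6 is true.
  15. (~p4 | ~p8 | ~p10) — ~p4 is true.
  16. (p2 | p8 | ~p3) — p8 is true.
  17. (~p7 | ~p4 | p9) — ~p7 is true.
  18. (~p4 | p3 | ~p10) — p3 is true.
  19. (~p9 | p2 | p8) — p8 is true.
  20. (p3 | ~p8 | p7) — p3 is true.
  21. (p7 | ~p3 | ~p6) — ~p6 is true.
  22. (p9 | ~p1 | p7) — p9 is true.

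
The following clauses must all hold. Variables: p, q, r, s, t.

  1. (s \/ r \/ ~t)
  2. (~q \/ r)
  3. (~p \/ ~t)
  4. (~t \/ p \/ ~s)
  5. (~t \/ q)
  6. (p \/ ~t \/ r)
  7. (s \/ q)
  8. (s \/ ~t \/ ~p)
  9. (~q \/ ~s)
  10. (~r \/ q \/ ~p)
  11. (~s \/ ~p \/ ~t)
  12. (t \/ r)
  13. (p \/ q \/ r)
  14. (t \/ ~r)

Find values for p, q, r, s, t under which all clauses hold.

p=False, q=True, r=True, s=False, t=True

Branch on p: take p = False.
Try q = True.
  then r is forced to True.
  then s is forced to False.
  then t is forced to True.
Every clause has at least one true literal under this assignment.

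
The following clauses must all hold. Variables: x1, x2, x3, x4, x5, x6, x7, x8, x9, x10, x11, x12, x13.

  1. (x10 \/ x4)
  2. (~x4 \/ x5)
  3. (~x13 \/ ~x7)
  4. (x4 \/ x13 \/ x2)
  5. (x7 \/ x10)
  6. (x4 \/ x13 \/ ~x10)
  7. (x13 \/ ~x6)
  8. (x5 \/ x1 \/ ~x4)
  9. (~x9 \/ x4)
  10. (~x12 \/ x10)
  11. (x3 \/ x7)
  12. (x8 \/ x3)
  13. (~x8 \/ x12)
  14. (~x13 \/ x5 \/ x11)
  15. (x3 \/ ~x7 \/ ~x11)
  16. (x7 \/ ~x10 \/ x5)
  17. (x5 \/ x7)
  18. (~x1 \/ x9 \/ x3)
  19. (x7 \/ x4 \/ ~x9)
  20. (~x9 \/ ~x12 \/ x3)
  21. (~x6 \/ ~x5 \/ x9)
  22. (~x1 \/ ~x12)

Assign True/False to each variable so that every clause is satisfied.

x1=F, x2=T, x3=T, x4=T, x5=T, x6=F, x7=T, x8=F, x9=F, x10=T, x11=F, x12=T, x13=F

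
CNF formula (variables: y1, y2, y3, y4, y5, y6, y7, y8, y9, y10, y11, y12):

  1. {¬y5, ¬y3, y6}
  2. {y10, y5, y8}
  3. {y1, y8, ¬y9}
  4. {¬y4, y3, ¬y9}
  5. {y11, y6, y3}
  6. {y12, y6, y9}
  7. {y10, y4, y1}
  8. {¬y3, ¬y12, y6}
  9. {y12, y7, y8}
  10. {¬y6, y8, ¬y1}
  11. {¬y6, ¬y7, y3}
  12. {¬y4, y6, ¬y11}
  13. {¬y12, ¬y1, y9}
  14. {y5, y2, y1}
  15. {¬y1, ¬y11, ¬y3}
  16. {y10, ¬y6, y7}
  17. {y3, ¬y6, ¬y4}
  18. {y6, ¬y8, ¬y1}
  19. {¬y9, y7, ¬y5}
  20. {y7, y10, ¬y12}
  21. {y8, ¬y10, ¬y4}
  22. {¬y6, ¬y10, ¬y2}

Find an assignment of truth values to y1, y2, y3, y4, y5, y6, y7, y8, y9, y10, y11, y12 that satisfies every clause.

Try y1 = False.
Try y2 = True.
The remaining clauses are satisfied by y3 = False, y4 = False, y5 = True, y6 = False, y7 = False, y8 = False, y9 = False, y10 = True, y11 = True, y12 = True.
Every clause has at least one true literal under this assignment.

y1=F, y2=T, y3=F, y4=F, y5=T, y6=F, y7=F, y8=F, y9=F, y10=T, y11=T, y12=T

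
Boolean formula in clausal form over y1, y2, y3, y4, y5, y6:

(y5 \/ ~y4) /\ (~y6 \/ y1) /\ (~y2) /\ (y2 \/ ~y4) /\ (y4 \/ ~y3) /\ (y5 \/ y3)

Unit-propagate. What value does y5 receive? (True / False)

True

(~y2) stands alone — y2 = False.
From (~y4 \/ y2) and y2 = False: y4 = False.
(~y3 \/ y4) with y4 = False leaves only ~y3, so y3 = False.
(y3 \/ y5) with y3 = False leaves only y5, so y5 = True.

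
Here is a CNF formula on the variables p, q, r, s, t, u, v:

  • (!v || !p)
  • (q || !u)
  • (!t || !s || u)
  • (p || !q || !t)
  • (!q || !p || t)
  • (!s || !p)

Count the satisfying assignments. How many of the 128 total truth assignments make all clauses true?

36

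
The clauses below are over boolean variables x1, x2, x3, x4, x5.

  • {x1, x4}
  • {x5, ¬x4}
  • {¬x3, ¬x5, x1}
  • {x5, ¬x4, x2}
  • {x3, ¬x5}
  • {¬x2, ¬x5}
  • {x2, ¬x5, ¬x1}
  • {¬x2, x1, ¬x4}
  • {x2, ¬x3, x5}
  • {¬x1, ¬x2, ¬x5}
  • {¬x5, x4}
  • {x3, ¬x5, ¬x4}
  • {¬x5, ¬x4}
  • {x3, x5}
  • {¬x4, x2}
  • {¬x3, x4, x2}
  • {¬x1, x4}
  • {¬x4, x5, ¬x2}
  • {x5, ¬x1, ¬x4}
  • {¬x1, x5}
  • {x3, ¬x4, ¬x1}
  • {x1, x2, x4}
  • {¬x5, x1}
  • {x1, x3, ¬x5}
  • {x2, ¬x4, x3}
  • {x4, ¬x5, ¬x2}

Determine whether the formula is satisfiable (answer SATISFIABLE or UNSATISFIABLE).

UNSATISFIABLE

x5 = True:
  propagation gives x3=True, x1=True, x2=False; an empty clause results — contradiction.
x5 = False:
  propagation gives x4=False, x1=True; an empty clause results — contradiction.
Every branch closes, so no satisfying assignment exists.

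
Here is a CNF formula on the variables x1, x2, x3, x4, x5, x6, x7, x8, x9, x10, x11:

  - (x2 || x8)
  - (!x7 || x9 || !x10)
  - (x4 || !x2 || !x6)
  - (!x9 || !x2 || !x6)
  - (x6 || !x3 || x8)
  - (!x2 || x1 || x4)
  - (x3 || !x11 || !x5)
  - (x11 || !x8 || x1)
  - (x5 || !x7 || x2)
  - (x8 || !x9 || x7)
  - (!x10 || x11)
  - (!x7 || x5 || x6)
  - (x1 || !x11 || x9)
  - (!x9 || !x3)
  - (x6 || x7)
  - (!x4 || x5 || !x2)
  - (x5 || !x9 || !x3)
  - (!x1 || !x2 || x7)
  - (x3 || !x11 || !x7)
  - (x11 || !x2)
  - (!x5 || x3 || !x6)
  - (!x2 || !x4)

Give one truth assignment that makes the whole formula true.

x10 occurs only negated in the remaining clauses — set x10 = False.
Branch on x1: take x1 = True.
Branch on x2: take x2 = False.
  then x8 is forced to True.
For the remaining variables, x3 = True, x4 = False, x5 = True, x6 = False, x7 = True, x9 = False, x11 = False works.
Every clause has at least one true literal under this assignment.

x1=T, x2=F, x3=T, x4=F, x5=T, x6=F, x7=T, x8=T, x9=F, x10=F, x11=F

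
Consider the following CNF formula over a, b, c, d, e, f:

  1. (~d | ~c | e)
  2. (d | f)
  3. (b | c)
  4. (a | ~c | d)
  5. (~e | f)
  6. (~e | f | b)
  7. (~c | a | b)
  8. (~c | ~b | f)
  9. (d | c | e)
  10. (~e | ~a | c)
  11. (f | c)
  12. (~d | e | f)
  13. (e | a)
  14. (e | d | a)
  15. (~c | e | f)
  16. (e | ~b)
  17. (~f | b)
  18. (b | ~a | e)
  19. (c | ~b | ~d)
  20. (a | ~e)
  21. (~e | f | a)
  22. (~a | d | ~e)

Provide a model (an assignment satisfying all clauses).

a = True, b = True, c = True, d = True, e = True, f = True

Check each clause:
  1. (~d | ~c | e) — e is true.
  2. (f | d) — d is true.
  3. (b | c) — b is true.
  4. (d | a | ~c) — a is true.
  5. (f | ~e) — f is true.
  6. (b | f | ~e) — b is true.
  7. (a | ~c | b) — a is true.
  8. (~b | ~c | f) — f is true.
  9. (e | c | d) — c is true.
  10. (~a | ~e | c) — c is true.
  11. (c | f) — c is true.
  12. (f | e | ~d) — e is true.
  13. (e | a) — a is true.
  14. (a | e | d) — a is true.
  15. (e | ~c | f) — e is true.
  16. (~b | e) — e is true.
  17. (~f | b) — b is true.
  18. (b | ~a | e) — b is true.
  19. (c | ~d | ~b) — c is true.
  20. (a | ~e) — a is true.
  21. (~e | f | a) — a is true.
  22. (~a | ~e | d) — d is true.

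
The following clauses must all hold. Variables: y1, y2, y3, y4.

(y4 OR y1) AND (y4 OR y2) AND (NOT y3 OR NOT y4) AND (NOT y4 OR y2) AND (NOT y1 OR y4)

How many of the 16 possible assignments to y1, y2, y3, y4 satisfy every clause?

2

Satisfying assignments:
  y1=0 y2=1 y3=0 y4=1
  y1=1 y2=1 y3=0 y4=1
Count: 2.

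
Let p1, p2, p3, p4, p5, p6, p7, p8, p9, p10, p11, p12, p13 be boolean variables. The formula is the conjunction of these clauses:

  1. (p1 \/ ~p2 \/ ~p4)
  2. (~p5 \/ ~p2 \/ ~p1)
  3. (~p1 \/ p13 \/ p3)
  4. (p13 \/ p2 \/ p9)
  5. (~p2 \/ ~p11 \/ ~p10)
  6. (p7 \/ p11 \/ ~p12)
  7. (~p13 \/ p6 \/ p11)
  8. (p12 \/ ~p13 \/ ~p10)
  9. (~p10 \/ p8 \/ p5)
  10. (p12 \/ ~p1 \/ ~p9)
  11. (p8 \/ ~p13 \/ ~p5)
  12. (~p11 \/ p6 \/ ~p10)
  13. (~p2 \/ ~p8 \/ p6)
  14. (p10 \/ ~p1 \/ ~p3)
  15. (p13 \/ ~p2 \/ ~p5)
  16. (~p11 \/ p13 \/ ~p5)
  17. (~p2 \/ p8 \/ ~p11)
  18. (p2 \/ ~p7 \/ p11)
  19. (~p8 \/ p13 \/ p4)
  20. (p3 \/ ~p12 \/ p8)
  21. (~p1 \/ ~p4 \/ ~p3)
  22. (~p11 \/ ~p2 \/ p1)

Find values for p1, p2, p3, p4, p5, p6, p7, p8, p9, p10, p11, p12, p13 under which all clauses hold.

p6 occurs only positively in the remaining clauses — set p6 = True.
Branch on p1: take p1 = True.
The remaining clauses are satisfied by p2 = True, p3 = False, p4 = False, p5 = False, p7 = False, p8 = True, p9 = False, p10 = False, p11 = True, p12 = False, p13 = True.
Check each clause:
  1. (p1 \/ ~p4 \/ ~p2) — p1 is true.
  2. (~p1 \/ ~p5 \/ ~p2) — ~p5 is true.
  3. (~p1 \/ p13 \/ p3) — p13 is true.
  4. (p13 \/ p2 \/ p9) — p2 is true.
  5. (~p2 \/ ~p10 \/ ~p11) — ~p10 is true.
  6. (~p12 \/ p7 \/ p11) — p11 is true.
  7. (p6 \/ ~p13 \/ p11) — p11 is true.
  8. (~p10 \/ ~p13 \/ p12) — ~p10 is true.
  9. (p8 \/ ~p10 \/ p5) — p8 is true.
  10. (~p1 \/ p12 \/ ~p9) — ~p9 is true.
  11. (~p5 \/ ~p13 \/ p8) — p8 is true.
  12. (~p10 \/ ~p11 \/ p6) — ~p10 is true.
  13. (~p8 \/ p6 \/ ~p2) — p6 is true.
  14. (~p3 \/ p10 \/ ~p1) — ~p3 is true.
  15. (~p5 \/ ~p2 \/ p13) — ~p5 is true.
  16. (~p11 \/ p13 \/ ~p5) — ~p5 is true.
  17. (p8 \/ ~p2 \/ ~p11) — p8 is true.
  18. (p11 \/ p2 \/ ~p7) — ~p7 is true.
  19. (~p8 \/ p4 \/ p13) — p13 is true.
  20. (p8 \/ ~p12 \/ p3) — p8 is true.
  21. (~p1 \/ ~p4 \/ ~p3) — ~p4 is true.
  22. (~p2 \/ p1 \/ ~p11) — p1 is true.

p1=T  p2=T  p3=F  p4=F  p5=F  p6=T  p7=F  p8=T  p9=F  p10=F  p11=T  p12=F  p13=T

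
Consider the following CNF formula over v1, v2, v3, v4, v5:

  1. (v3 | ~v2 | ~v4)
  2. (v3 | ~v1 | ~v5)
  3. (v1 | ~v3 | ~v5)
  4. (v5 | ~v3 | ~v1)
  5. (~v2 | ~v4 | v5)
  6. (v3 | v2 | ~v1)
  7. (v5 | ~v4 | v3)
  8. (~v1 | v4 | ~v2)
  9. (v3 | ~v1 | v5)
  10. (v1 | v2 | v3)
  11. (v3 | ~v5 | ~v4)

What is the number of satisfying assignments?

8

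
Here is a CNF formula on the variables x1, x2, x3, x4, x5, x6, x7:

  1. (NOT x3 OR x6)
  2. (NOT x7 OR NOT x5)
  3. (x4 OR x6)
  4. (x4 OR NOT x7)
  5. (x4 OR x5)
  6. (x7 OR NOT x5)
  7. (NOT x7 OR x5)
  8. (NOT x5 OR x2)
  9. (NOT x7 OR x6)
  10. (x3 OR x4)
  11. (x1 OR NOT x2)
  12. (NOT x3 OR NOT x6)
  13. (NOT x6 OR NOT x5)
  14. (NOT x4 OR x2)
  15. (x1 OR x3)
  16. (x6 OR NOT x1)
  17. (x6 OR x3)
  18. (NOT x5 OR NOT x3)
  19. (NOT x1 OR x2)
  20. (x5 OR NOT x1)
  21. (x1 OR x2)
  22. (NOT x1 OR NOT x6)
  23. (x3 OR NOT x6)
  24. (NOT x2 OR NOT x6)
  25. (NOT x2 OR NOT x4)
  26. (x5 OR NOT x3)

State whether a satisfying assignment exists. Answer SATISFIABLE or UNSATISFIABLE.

UNSATISFIABLE

x6 = True:
  propagation gives x3=False; an empty clause results — contradiction.
x6 = False:
  propagation gives x3=False; an empty clause results — contradiction.
Every branch closes, so no satisfying assignment exists.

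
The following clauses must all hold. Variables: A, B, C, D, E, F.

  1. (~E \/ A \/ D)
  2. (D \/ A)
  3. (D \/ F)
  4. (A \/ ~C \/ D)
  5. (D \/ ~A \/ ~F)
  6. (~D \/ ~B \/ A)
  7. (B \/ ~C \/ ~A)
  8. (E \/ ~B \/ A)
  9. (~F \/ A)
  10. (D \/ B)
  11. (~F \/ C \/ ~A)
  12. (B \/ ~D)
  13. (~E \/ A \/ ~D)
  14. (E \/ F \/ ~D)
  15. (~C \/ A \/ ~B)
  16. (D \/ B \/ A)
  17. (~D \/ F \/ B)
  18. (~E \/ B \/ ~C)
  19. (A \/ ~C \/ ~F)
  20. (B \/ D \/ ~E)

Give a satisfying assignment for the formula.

Try A = True.
Branch on B: take B = True.
The remaining clauses are satisfied by C = True, D = True, E = False, F = True.

A = T, B = T, C = T, D = T, E = F, F = T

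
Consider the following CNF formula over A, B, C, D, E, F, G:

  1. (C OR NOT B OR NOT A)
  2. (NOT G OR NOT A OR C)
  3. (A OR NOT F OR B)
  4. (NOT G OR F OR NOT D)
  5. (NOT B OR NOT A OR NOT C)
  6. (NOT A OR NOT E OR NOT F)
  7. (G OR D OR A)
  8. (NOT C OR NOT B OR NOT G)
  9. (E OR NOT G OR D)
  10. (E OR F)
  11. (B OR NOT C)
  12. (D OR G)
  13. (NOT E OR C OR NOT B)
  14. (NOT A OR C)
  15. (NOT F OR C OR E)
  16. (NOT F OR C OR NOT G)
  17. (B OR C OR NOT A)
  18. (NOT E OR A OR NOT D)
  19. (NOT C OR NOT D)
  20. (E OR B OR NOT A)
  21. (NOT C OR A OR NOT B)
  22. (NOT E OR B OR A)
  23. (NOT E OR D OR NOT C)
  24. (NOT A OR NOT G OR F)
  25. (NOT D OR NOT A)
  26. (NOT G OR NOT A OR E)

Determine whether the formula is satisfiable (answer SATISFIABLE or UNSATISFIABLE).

A = True:
  propagation gives C=True, B=False; an empty clause results — contradiction.
A = False:
  C = True:
    propagation gives B=True; an empty clause results — contradiction.
  C = False:
    E = True:
      propagation gives B=False; contradiction.
    E = False:
      propagation gives F=True; contradiction.
Every branch closes, so no satisfying assignment exists.

UNSATISFIABLE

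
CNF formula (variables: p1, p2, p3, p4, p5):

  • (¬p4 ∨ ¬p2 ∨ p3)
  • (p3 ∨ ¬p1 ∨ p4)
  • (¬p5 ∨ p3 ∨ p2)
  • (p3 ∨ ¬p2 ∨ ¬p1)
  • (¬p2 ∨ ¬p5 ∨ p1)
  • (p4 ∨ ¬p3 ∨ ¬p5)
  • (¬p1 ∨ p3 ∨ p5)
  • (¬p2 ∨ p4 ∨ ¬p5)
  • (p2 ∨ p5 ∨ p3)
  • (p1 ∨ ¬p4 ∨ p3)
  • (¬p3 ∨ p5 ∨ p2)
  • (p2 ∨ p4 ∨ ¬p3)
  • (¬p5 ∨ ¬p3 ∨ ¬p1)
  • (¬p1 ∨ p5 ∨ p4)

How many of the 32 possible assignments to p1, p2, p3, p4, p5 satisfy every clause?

Satisfying assignments:
  p1=0 p2=0 p3=1 p4=1 p5=1
  p1=0 p2=1 p3=0 p4=0 p5=0
  p1=0 p2=1 p3=1 p4=0 p5=0
  p1=0 p2=1 p3=1 p4=1 p5=0
  p1=1 p2=1 p3=1 p4=1 p5=0
Count: 5.

5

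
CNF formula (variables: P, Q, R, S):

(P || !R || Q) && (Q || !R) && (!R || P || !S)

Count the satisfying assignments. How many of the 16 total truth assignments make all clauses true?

11

Case analysis on R and P:
  R=T, P=T: remaining (Q,S) ∈ {(T,F); (T,T)} — 2.
  R=T, P=F: remaining (Q,S) ∈ {(T,F)} — 1.
  R=F, P=T: remaining (Q,S) ∈ {(F,F); (F,T); (T,F); (T,T)} — 4.
  R=F, P=F: remaining (Q,S) ∈ {(F,F); (F,T); (T,F); (T,T)} — 4.
Total: 2 + 1 + 4 + 4 = 11.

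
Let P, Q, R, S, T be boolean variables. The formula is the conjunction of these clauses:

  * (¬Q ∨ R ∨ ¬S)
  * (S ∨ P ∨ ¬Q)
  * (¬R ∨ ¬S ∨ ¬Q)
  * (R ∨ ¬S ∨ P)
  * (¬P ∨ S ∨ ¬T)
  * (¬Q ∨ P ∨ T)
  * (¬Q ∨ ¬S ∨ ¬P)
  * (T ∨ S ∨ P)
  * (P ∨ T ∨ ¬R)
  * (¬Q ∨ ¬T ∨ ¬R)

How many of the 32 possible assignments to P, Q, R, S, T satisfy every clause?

11

Split on P, then S.
  P=T, S=T: remaining (Q,R,T) ∈ {(F,F,F); (F,F,T); (F,T,F); (F,T,T)} — 4.
  P=T, S=F: remaining (Q,R,T) ∈ {(F,F,F); (F,T,F); (T,F,F); (T,T,F)} — 4.
  P=F, S=T: remaining (Q,R,T) ∈ {(F,T,T)} — 1.
  P=F, S=F: remaining (Q,R,T) ∈ {(F,F,T); (F,T,T)} — 2.
Total: 4 + 4 + 1 + 2 = 11.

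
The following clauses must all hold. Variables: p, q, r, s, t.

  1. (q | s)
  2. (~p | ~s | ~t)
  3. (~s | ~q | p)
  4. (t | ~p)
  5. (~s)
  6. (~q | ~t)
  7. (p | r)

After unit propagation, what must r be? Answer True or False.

True

(~s) is a unit clause: s = False.
(q | s): since s = False, the clause reduces to (q). q = True.
In (~q | ~t), ~q is now false; ~t must hold, so t = False.
(~p | t) with t = False leaves only ~p, so p = False.
(r | p): since p = False, the clause reduces to (r). r = True.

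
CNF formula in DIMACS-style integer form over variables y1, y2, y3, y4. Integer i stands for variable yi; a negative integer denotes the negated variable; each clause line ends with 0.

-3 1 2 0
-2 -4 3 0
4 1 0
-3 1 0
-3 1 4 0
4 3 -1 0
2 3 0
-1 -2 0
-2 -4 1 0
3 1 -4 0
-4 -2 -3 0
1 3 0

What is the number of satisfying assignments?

2

Satisfying assignments:
  y1=1 y2=0 y3=1 y4=0
  y1=1 y2=0 y3=1 y4=1
That's 2 in total.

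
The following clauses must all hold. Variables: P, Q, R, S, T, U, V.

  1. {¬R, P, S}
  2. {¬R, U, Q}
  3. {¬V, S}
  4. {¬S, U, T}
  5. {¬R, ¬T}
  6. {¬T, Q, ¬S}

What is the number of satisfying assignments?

Case analysis on S and R:
  S=1, R=1: forces T=0; U=1; P, Q, V free → 2^3 = 8.
  S=1, R=0: P, V free; 4 ways for (Q,T,U) × 2^2 = 16.
  S=0, R=1: remaining (P,Q,T,U,V) ∈ {(1,0,0,1,0); (1,1,0,0,0); (1,1,0,1,0)} — 3.
  S=0, R=0: forces V=0; P, Q, T, U free → 2^4 = 16.
Total: 8 + 16 + 3 + 16 = 43.

43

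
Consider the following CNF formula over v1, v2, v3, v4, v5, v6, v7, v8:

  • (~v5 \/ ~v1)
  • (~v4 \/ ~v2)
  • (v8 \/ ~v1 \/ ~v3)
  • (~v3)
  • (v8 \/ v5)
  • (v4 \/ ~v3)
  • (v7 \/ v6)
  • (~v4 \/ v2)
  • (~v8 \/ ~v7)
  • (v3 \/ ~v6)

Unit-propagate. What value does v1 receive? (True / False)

Unit clause (~v3) sets v3 = False.
(v3 \/ ~v6): since v3 = False, the clause reduces to (~v6). v6 = False.
In (v7 \/ v6), v6 is now false; v7 must hold, so v7 = True.
In (~v7 \/ ~v8), ~v7 is now false; ~v8 must hold, so v8 = False.
(v5 \/ v8) with v8 = False leaves only v5, so v5 = True.
(~v1 \/ ~v5) with v5 = True leaves only ~v1, so v1 = False.

False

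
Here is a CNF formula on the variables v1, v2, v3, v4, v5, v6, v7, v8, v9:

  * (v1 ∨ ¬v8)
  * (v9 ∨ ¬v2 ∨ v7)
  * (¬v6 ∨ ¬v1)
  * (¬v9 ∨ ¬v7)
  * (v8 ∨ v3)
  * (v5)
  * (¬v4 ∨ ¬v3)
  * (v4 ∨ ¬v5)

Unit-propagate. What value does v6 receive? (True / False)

Unit clause (v5) sets v5 = True.
(¬v5 ∨ v4) with v5 = True leaves only v4, so v4 = True.
(¬v3 ∨ ¬v4) with v4 = True leaves only ¬v3, so v3 = False.
In (v8 ∨ v3), v3 is now false; v8 must hold, so v8 = True.
(¬v8 ∨ v1) with v8 = True leaves only v1, so v1 = True.
From (¬v1 ∨ ¬v6) and v1 = True: v6 = False.

False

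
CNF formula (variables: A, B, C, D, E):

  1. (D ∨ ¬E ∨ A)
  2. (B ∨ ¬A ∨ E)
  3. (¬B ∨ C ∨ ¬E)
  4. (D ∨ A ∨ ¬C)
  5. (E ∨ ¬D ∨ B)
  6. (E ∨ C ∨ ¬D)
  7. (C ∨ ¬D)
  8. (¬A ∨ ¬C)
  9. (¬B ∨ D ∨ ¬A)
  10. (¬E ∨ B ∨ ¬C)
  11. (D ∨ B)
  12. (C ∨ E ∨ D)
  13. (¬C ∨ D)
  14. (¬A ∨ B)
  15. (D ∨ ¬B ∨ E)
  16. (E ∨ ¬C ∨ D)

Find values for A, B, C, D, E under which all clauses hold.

Try A = False.
Branch on B: take B = True.
Branch on C: take C = True.
  then D is forced to True.
E is now unconstrained; take E = False.
Every clause has at least one true literal under this assignment.
Check each clause:
  1. (D ∨ ¬E ∨ A) — ¬E is true.
  2. (E ∨ B ∨ ¬A) — B is true.
  3. (¬B ∨ C ∨ ¬E) — C is true.
  4. (¬C ∨ A ∨ D) — D is true.
  5. (B ∨ ¬D ∨ E) — B is true.
  6. (¬D ∨ C ∨ E) — C is true.
  7. (¬D ∨ C) — C is true.
  8. (¬A ∨ ¬C) — ¬A is true.
  9. (¬B ∨ ¬A ∨ D) — D is true.
  10. (¬E ∨ B ∨ ¬C) — B is true.
  11. (B ∨ D) — B is true.
  12. (D ∨ C ∨ E) — C is true.
  13. (¬C ∨ D) — D is true.
  14. (¬A ∨ B) — B is true.
  15. (E ∨ D ∨ ¬B) — D is true.
  16. (D ∨ E ∨ ¬C) — D is true.

A=False  B=True  C=True  D=True  E=False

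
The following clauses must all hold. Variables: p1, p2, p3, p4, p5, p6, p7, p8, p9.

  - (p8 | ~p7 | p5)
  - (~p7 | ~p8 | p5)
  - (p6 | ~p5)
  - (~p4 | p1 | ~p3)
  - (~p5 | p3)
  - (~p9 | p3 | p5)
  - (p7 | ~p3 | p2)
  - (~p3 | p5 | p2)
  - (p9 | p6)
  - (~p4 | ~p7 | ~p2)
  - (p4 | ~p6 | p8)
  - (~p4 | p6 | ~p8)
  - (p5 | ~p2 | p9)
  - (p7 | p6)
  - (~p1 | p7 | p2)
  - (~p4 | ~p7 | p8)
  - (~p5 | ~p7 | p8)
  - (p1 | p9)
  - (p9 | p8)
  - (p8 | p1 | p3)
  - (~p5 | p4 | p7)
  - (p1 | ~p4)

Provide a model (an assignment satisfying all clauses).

p1 = F  p2 = F  p3 = T  p4 = F  p5 = T  p6 = T  p7 = T  p8 = T  p9 = T

Check each clause:
  1. (~p7 | p5 | p8) — p8 is true.
  2. (~p7 | p5 | ~p8) — p5 is true.
  3. (~p5 | p6) — p6 is true.
  4. (~p3 | p1 | ~p4) — ~p4 is true.
  5. (~p5 | p3) — p3 is true.
  6. (p3 | ~p9 | p5) — p3 is true.
  7. (p7 | p2 | ~p3) — p7 is true.
  8. (p5 | p2 | ~p3) — p5 is true.
  9. (p6 | p9) — p9 is true.
  10. (~p2 | ~p4 | ~p7) — ~p4 is true.
  11. (p4 | p8 | ~p6) — p8 is true.
  12. (~p8 | p6 | ~p4) — ~p4 is true.
  13. (p9 | ~p2 | p5) — p9 is true.
  14. (p7 | p6) — p6 is true.
  15. (p2 | ~p1 | p7) — ~p1 is true.
  16. (~p4 | ~p7 | p8) — p8 is true.
  17. (~p7 | p8 | ~p5) — p8 is true.
  18. (p9 | p1) — p9 is true.
  19. (p9 | p8) — p8 is true.
  20. (p3 | p1 | p8) — p8 is true.
  21. (~p5 | p7 | p4) — p7 is true.
  22. (p1 | ~p4) — ~p4 is true.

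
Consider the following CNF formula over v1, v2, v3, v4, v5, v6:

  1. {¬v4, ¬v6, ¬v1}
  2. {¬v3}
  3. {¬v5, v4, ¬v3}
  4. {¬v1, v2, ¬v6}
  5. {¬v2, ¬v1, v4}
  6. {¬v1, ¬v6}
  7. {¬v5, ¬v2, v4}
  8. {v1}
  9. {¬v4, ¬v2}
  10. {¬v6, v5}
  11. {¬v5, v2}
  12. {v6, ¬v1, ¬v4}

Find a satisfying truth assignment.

The clause (¬v3) is unit: v3 must be False.
The clause (v1) is unit: v1 must be True.
(¬v6) is a unit clause, so v6 = False.
The clause (¬v4) is unit: v4 must be False.
The clause (¬v2) is unit: v2 must be False.
The clause (¬v5) is unit: v5 must be False.

v1=T, v2=F, v3=F, v4=F, v5=F, v6=F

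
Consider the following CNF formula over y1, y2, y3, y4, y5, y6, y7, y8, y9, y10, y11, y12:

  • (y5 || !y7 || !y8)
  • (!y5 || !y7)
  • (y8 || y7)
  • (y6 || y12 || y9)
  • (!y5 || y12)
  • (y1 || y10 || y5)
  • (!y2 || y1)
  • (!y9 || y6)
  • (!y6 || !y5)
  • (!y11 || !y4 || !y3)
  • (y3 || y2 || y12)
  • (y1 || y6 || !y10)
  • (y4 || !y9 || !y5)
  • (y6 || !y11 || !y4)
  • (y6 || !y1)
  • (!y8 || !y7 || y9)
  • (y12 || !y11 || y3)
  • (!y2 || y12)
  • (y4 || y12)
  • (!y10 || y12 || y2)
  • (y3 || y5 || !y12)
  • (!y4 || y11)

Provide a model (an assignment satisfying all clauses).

Try y1 = True.
  then y6 is forced to True.
  then y5 is forced to False.
Branch on y2: take y2 = True.
  then y12 is forced to True.
  then y3 is forced to True.
For the remaining variables, y4 = False, y7 = True, y8 = False, y9 = False, y10 = False, y11 = False works.
Check each clause:
  1. (!y8 || y5 || !y7) — !y8 is true.
  2. (!y5 || !y7) — !y5 is true.
  3. (y7 || y8) — y7 is true.
  4. (y12 || y9 || y6) — y12 is true.
  5. (!y5 || y12) — !y5 is true.
  6. (y10 || y5 || y1) — y1 is true.
  7. (y1 || !y2) — y1 is true.
  8. (y6 || !y9) — y6 is true.
  9. (!y6 || !y5) — !y5 is true.
  10. (!y11 || !y4 || !y3) — !y4 is true.
  11. (y3 || y12 || y2) — y2 is true.
  12. (y1 || y6 || !y10) — y1 is true.
  13. (!y5 || !y9 || y4) — !y5 is true.
  14. (!y11 || !y4 || y6) — !y4 is true.
  15. (y6 || !y1) — y6 is true.
  16. (!y7 || !y8 || y9) — !y8 is true.
  17. (y12 || y3 || !y11) — y3 is true.
  18. (y12 || !y2) — y12 is true.
  19. (y4 || y12) — y12 is true.
  20. (y2 || !y10 || y12) — y2 is true.
  21. (y3 || y5 || !y12) — y3 is true.
  22. (y11 || !y4) — !y4 is true.

y1 = True  y2 = True  y3 = True  y4 = False  y5 = False  y6 = True  y7 = True  y8 = False  y9 = False  y10 = False  y11 = False  y12 = True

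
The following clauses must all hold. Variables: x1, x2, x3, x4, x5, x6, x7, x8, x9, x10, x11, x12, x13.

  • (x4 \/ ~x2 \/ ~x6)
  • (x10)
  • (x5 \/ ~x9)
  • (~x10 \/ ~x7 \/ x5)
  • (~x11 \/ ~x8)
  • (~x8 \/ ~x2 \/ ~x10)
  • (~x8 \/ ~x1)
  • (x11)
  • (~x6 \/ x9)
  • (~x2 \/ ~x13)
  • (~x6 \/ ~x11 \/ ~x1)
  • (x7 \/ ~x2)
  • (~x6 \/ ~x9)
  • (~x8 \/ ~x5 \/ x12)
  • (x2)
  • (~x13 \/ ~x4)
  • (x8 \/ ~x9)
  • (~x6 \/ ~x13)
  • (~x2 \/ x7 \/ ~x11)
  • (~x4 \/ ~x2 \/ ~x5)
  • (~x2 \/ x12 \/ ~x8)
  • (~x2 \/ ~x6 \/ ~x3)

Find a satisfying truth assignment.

x1=T, x2=T, x3=F, x4=F, x5=T, x6=F, x7=T, x8=F, x9=F, x10=T, x11=T, x12=F, x13=F

Unit propagation: (x10) forces x10 = True.
(x11) is a unit clause, so x11 = True.
(~x8) is a unit clause, so x8 = False.
The clause (x2) is unit: x2 must be True.
Unit propagation: (~x13) forces x13 = False.
Unit propagation: (x7) forces x7 = True.
Unit propagation: (x5) forces x5 = True.
The clause (~x9) is unit: x9 must be False.
The clause (~x6) is unit: x6 must be False.
(~x4) is a unit clause, so x4 = False.
x1, x3, x12 are now unconstrained; take x1 = True, x3 = False, x12 = False.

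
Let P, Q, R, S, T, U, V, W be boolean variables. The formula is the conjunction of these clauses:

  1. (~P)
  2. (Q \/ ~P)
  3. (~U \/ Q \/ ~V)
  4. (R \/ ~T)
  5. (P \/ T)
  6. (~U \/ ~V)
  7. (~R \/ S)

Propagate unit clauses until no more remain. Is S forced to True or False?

(~P) is a unit clause: P = False.
In (P \/ T), P is now false; T must hold, so T = True.
From (~T \/ R) and T = True: R = True.
From (~R \/ S) and R = True: S = True.

True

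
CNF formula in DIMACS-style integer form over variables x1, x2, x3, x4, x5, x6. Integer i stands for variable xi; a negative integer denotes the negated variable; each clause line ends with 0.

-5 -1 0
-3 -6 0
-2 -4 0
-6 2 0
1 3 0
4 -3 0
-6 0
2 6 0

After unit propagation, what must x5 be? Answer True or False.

Unit clause (NOT x6) sets x6 = False.
(x2 OR x6) with x6 = False leaves only x2, so x2 = True.
From (NOT x4 OR NOT x2) and x2 = True: x4 = False.
(x4 OR NOT x3): since x4 = False, the clause reduces to (NOT x3). x3 = False.
In (x3 OR x1), x3 is now false; x1 must hold, so x1 = True.
(NOT x5 OR NOT x1) with x1 = True leaves only NOT x5, so x5 = False.

False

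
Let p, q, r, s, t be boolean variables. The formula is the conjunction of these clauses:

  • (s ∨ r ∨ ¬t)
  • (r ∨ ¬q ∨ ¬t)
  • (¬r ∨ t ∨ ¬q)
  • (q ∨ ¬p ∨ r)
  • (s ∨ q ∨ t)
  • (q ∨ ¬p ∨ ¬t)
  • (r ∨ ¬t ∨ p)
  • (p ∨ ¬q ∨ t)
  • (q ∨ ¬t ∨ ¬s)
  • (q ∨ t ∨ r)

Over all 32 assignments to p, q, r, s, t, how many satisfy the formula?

9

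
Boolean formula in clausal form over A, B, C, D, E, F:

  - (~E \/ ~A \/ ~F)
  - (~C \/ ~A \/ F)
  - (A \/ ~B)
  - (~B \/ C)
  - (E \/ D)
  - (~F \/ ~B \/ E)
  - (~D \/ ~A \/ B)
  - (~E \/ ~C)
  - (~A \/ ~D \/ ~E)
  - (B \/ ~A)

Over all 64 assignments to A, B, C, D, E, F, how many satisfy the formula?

8

The models are:
  A=0 B=0 C=0 D=0 E=1 F=0
  A=0 B=0 C=0 D=0 E=1 F=1
  A=0 B=0 C=0 D=1 E=0 F=0
  A=0 B=0 C=0 D=1 E=0 F=1
  A=0 B=0 C=0 D=1 E=1 F=0
  A=0 B=0 C=0 D=1 E=1 F=1
  A=0 B=0 C=1 D=1 E=0 F=0
  A=0 B=0 C=1 D=1 E=0 F=1
That's 8 in total.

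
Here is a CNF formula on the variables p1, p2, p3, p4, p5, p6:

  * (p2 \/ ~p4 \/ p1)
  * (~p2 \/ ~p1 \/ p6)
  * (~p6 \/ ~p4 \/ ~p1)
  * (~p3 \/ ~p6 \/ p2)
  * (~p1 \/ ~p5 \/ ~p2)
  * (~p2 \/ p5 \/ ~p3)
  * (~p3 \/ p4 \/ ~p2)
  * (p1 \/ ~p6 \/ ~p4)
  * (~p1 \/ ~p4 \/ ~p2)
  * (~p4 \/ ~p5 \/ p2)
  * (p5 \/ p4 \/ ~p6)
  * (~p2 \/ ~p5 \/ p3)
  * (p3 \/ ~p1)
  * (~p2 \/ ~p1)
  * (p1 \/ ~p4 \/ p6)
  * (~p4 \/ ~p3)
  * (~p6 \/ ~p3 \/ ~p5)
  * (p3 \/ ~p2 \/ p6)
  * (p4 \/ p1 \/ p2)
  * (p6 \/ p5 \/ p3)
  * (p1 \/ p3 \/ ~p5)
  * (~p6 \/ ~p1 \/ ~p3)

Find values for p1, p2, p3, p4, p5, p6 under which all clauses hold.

Set p1 = True and propagate.
  then p3 is forced to True.
  then p2 is forced to False.
  then p6 is forced to False.
  then p4 is forced to False.
p5 is now unconstrained; take p5 = False.

p1=1, p2=0, p3=1, p4=0, p5=0, p6=0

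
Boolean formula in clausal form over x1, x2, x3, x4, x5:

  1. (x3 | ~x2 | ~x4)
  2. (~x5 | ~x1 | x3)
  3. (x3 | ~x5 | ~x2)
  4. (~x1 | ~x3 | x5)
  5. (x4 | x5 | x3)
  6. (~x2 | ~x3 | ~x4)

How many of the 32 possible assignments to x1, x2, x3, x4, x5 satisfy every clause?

13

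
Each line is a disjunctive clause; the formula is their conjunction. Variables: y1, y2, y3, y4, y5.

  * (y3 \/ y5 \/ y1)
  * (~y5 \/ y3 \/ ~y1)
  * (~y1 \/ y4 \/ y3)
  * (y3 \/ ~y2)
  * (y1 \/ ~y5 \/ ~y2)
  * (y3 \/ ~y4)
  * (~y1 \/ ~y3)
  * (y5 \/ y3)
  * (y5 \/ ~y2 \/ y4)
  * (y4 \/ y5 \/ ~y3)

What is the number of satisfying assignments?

5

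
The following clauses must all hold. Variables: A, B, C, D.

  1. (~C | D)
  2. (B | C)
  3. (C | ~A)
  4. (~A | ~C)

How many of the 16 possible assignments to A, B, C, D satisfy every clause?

4

The models are:
  A=0 B=0 C=1 D=1
  A=0 B=1 C=0 D=0
  A=0 B=1 C=0 D=1
  A=0 B=1 C=1 D=1
Count: 4.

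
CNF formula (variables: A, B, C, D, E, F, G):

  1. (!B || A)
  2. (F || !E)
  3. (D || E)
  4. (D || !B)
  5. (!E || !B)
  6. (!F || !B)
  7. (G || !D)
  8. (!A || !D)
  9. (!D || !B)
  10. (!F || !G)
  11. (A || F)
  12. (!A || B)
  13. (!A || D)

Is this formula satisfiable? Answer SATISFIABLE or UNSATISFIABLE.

Try A = False.
  then B is forced to False.
  then F is forced to True.
  then G is forced to False.
  then D is forced to False.
  then E is forced to True.
C is now unconstrained; take C = False.
So A=False, B=False, C=False, D=False, E=True, F=True, G=False is a satisfying assignment.

SATISFIABLE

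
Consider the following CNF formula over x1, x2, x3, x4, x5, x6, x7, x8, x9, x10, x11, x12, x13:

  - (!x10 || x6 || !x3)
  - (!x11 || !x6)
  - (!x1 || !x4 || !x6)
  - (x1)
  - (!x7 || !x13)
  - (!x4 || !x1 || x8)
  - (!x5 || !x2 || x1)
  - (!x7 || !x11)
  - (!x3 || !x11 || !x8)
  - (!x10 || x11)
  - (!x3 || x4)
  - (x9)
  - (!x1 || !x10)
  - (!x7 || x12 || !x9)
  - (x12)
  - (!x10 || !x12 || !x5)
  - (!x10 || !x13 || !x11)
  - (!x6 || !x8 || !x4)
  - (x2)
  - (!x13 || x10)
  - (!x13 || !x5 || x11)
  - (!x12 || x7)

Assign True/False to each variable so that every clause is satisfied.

x1=1, x2=1, x3=0, x4=1, x5=0, x6=0, x7=1, x8=1, x9=1, x10=0, x11=0, x12=1, x13=0

Check each clause:
  1. (x6 || !x3 || !x10) — !x3 is true.
  2. (!x6 || !x11) — !x6 is true.
  3. (!x1 || !x4 || !x6) — !x6 is true.
  4. (x1) — x1 is true.
  5. (!x13 || !x7) — !x13 is true.
  6. (!x4 || !x1 || x8) — x8 is true.
  7. (x1 || !x5 || !x2) — x1 is true.
  8. (!x7 || !x11) — !x11 is true.
  9. (!x11 || !x3 || !x8) — !x3 is true.
  10. (x11 || !x10) — !x10 is true.
  11. (x4 || !x3) — x4 is true.
  12. (x9) — x9 is true.
  13. (!x10 || !x1) — !x10 is true.
  14. (!x9 || x12 || !x7) — x12 is true.
  15. (x12) — x12 is true.
  16. (!x12 || !x5 || !x10) — !x5 is true.
  17. (!x11 || !x10 || !x13) — !x13 is true.
  18. (!x4 || !x8 || !x6) — !x6 is true.
  19. (x2) — x2 is true.
  20. (!x13 || x10) — !x13 is true.
  21. (!x13 || x11 || !x5) — !x5 is true.
  22. (x7 || !x12) — x7 is true.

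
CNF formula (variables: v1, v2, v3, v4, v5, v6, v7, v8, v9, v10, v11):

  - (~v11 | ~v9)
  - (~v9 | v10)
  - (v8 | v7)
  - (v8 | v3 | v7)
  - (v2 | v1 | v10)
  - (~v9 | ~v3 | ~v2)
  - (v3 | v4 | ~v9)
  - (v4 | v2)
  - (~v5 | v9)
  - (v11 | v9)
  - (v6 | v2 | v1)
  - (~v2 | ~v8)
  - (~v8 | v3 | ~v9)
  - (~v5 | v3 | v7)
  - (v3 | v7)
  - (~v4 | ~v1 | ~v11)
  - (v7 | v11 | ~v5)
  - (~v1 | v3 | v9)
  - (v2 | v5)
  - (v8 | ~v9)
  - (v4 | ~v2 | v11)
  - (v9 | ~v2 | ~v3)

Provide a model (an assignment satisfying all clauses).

v1 = T, v2 = F, v3 = T, v4 = T, v5 = T, v6 = F, v7 = T, v8 = T, v9 = T, v10 = T, v11 = F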